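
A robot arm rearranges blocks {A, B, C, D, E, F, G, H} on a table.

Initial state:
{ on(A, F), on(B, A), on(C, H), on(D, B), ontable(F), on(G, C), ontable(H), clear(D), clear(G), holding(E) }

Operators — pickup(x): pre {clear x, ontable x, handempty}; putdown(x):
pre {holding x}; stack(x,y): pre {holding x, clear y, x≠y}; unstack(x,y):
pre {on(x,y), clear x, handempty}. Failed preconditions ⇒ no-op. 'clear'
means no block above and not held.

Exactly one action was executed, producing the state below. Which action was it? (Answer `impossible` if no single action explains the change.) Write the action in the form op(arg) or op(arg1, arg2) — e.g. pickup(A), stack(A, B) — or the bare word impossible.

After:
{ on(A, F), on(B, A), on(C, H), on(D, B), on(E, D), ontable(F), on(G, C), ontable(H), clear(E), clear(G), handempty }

stack(E, D)

target: towers=[F/A/B/D/E; H/C/G] holding=-
        putdown(E) → towers=[E; F/A/B/D; H/C/G] holding=-
       stack(E, G) → towers=[F/A/B/D; H/C/G/E] holding=-
       stack(E, D) → towers=[F/A/B/D/E; H/C/G] holding=-  ← match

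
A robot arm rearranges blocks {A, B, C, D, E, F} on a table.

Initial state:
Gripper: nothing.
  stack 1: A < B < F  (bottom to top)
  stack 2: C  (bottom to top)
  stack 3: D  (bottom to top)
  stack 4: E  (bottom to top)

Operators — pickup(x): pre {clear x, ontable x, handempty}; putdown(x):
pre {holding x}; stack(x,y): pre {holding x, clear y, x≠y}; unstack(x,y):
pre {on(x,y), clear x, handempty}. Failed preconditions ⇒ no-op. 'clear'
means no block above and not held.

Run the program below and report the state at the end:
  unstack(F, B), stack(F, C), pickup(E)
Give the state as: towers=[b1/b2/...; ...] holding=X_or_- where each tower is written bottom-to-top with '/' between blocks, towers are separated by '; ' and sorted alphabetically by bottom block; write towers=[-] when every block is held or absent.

towers=[A/B; C/F; D] holding=E

step 1 (unstack(F, B)): towers=[A/B; C; D; E] holding=F
step 2 (stack(F, C)): towers=[A/B; C/F; D; E] holding=-
step 3 (pickup(E)): towers=[A/B; C/F; D] holding=E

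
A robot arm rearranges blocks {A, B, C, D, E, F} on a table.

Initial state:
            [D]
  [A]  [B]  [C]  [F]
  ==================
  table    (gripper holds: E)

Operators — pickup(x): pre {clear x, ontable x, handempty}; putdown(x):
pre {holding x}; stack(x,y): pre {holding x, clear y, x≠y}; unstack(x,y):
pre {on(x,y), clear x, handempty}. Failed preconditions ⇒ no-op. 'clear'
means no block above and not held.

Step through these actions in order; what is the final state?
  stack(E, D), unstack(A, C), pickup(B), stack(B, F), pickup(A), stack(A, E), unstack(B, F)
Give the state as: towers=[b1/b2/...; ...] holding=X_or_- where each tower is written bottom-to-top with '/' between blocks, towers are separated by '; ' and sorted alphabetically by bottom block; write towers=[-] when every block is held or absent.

step 1 (stack(E, D)): towers=[A; B; C/D/E; F] holding=-
step 2 (unstack(A, C)) [no-op]: towers=[A; B; C/D/E; F] holding=-
step 3 (pickup(B)): towers=[A; C/D/E; F] holding=B
step 4 (stack(B, F)): towers=[A; C/D/E; F/B] holding=-
step 5 (pickup(A)): towers=[C/D/E; F/B] holding=A
step 6 (stack(A, E)): towers=[C/D/E/A; F/B] holding=-
step 7 (unstack(B, F)): towers=[C/D/E/A; F] holding=B

towers=[C/D/E/A; F] holding=B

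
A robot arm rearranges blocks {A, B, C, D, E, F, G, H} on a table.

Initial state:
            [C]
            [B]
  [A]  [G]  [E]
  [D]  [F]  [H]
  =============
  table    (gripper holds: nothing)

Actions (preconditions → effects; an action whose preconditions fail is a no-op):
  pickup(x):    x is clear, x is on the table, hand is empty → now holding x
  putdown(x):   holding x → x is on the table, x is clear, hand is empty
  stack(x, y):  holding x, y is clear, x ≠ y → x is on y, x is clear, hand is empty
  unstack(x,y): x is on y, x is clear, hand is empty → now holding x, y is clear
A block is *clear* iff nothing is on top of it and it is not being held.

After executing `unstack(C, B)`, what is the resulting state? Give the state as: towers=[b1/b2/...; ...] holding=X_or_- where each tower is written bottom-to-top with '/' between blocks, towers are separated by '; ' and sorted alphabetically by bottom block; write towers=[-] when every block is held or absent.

towers=[D/A; F/G; H/E/B] holding=C

before: towers=[D/A; F/G; H/E/B/C] holding=-
pre[unstack(C, B)]: on(C,B) yes, clear(C) yes, handempty yes
all met → apply unstack(C, B)
after:  towers=[D/A; F/G; H/E/B] holding=C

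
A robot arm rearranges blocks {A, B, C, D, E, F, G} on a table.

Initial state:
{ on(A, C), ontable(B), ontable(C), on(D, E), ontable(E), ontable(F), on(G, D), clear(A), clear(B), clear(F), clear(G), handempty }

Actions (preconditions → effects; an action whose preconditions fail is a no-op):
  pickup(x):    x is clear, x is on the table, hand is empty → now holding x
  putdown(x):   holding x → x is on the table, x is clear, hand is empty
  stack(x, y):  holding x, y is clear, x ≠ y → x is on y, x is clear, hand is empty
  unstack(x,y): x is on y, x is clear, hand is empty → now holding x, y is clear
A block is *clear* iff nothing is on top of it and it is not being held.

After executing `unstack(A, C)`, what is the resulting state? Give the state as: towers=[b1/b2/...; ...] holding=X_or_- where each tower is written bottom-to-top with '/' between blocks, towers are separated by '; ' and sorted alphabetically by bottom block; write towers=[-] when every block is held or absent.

before: towers=[B; C/A; E/D/G; F] holding=-
pre[unstack(A, C)]: on(A,C) ✓, clear(A) ✓, handempty ✓
all met → apply unstack(A, C)
after:  towers=[B; C; E/D/G; F] holding=A

towers=[B; C; E/D/G; F] holding=A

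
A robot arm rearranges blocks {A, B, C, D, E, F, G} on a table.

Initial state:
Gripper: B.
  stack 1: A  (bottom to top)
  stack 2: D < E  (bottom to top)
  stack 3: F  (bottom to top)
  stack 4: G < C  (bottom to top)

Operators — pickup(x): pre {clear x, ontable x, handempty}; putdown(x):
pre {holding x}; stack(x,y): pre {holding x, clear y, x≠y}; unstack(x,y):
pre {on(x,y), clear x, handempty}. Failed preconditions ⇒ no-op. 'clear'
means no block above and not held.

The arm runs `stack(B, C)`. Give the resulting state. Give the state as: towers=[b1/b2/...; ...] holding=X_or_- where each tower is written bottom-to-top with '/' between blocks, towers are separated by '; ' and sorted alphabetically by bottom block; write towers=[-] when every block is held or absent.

towers=[A; D/E; F; G/C/B] holding=-

before: towers=[A; D/E; F; G/C] holding=B
pre[stack(B, C)]: holding(B) ok, clear(C) ok, B≠C ok
all met → apply stack(B, C)
after:  towers=[A; D/E; F; G/C/B] holding=-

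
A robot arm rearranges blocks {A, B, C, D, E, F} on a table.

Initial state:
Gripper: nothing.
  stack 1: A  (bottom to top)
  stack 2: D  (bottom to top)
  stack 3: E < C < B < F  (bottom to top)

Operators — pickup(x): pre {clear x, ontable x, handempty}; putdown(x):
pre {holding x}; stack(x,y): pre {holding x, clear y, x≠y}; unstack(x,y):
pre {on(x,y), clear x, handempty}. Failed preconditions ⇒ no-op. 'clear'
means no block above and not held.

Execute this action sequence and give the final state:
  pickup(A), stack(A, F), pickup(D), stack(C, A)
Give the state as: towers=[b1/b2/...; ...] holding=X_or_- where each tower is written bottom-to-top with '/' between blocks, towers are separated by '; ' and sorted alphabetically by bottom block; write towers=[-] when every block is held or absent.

step 1 (pickup(A)): towers=[D; E/C/B/F] holding=A
step 2 (stack(A, F)): towers=[D; E/C/B/F/A] holding=-
step 3 (pickup(D)): towers=[E/C/B/F/A] holding=D
step 4 (stack(C, A)) [no-op]: towers=[E/C/B/F/A] holding=D

towers=[E/C/B/F/A] holding=D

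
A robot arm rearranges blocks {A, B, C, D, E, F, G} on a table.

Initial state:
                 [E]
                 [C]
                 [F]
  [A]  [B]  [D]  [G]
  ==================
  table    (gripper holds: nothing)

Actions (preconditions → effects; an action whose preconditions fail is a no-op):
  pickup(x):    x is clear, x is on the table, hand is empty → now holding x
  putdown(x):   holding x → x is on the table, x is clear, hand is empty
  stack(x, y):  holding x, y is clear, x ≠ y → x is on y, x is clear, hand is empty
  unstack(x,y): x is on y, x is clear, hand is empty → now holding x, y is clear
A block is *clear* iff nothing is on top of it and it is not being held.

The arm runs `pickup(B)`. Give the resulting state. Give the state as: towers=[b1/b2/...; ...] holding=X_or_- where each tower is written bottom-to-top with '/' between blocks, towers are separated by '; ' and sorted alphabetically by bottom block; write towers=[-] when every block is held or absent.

before: towers=[A; B; D; G/F/C/E] holding=-
pre[pickup(B)]: clear(B) yes, ontable(B) yes, handempty yes
all met → apply pickup(B)
after:  towers=[A; D; G/F/C/E] holding=B

towers=[A; D; G/F/C/E] holding=B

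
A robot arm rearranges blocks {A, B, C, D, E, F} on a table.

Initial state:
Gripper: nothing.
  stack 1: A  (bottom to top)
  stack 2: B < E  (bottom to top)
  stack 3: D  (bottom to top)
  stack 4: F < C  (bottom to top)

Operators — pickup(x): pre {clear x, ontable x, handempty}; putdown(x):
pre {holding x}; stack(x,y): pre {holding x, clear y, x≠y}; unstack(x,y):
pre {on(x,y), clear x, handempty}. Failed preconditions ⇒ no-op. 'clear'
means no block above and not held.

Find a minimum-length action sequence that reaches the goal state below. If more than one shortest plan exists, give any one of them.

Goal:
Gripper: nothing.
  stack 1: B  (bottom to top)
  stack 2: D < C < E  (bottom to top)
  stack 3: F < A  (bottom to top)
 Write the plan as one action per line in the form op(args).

unstack(C, F)
stack(C, D)
pickup(A)
stack(A, F)
unstack(E, B)
stack(E, C)

step 1 (unstack(C, F)): towers=[A; B/E; D; F] holding=C
step 2 (stack(C, D)): towers=[A; B/E; D/C; F] holding=-
step 3 (pickup(A)): towers=[B/E; D/C; F] holding=A
step 4 (stack(A, F)): towers=[B/E; D/C; F/A] holding=-
step 5 (unstack(E, B)): towers=[B; D/C; F/A] holding=E
step 6 (stack(E, C)): towers=[B; D/C/E; F/A] holding=-
goal check: towers=[B; D/C/E; F/A] holding=- — reached (length 6, optimal by BFS)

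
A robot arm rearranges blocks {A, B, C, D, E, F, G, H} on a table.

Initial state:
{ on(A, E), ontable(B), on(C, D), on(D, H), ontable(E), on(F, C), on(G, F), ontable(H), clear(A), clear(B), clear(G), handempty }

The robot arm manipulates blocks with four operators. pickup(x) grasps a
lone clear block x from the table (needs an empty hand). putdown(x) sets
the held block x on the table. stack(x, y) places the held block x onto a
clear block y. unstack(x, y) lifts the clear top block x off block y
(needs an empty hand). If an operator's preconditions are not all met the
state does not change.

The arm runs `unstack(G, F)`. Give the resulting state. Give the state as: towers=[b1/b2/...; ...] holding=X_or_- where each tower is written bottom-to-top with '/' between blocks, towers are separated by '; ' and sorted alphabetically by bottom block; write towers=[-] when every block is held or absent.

towers=[B; E/A; H/D/C/F] holding=G

before: towers=[B; E/A; H/D/C/F/G] holding=-
pre[unstack(G, F)]: on(G,F) ✓, clear(G) ✓, handempty ✓
all met → apply unstack(G, F)
after:  towers=[B; E/A; H/D/C/F] holding=G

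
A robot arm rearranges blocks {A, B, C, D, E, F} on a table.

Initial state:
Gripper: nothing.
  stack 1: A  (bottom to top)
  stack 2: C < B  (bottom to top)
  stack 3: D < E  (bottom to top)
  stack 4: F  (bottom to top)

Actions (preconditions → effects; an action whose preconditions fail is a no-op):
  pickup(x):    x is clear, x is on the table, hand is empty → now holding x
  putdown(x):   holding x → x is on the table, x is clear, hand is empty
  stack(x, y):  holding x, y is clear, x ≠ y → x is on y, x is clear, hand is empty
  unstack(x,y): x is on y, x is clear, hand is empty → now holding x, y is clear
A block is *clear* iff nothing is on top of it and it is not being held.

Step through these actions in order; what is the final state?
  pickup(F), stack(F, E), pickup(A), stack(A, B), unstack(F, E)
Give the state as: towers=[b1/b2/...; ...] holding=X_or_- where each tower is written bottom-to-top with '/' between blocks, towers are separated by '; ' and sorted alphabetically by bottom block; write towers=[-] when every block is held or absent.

step 1 (pickup(F)): towers=[A; C/B; D/E] holding=F
step 2 (stack(F, E)): towers=[A; C/B; D/E/F] holding=-
step 3 (pickup(A)): towers=[C/B; D/E/F] holding=A
step 4 (stack(A, B)): towers=[C/B/A; D/E/F] holding=-
step 5 (unstack(F, E)): towers=[C/B/A; D/E] holding=F

towers=[C/B/A; D/E] holding=F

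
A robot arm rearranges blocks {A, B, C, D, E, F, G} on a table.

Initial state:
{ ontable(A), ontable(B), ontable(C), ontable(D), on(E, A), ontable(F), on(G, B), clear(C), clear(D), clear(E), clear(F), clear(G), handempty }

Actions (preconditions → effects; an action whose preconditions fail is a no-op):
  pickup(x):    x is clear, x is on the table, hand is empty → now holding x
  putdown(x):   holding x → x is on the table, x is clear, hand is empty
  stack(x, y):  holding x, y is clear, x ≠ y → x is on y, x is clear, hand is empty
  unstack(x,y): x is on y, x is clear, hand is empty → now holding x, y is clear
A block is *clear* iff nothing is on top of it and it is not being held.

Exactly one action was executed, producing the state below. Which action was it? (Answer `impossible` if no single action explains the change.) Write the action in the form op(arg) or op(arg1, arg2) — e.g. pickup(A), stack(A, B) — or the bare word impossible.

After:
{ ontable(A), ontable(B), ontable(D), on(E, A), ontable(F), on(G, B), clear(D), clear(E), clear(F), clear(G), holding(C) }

pickup(C)

target: towers=[A/E; B/G; D; F] holding=C
         pickup(F) → towers=[A/E; B/G; C; D] holding=F
     unstack(G, B) → towers=[A/E; B; C; D; F] holding=G
         pickup(D) → towers=[A/E; B/G; C; F] holding=D
     unstack(E, A) → towers=[A; B/G; C; D; F] holding=E
         pickup(C) → towers=[A/E; B/G; D; F] holding=C  ← match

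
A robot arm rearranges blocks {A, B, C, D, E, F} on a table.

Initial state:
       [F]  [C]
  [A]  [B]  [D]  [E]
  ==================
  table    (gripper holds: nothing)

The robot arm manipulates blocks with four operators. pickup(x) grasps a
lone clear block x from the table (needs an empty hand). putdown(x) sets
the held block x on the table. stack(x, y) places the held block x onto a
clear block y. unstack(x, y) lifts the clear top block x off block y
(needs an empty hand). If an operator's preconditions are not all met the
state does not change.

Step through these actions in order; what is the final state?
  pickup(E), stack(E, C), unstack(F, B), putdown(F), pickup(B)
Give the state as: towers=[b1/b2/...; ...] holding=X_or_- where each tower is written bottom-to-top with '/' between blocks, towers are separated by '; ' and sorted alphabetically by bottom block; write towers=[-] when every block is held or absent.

towers=[A; D/C/E; F] holding=B

step 1 (pickup(E)): towers=[A; B/F; D/C] holding=E
step 2 (stack(E, C)): towers=[A; B/F; D/C/E] holding=-
step 3 (unstack(F, B)): towers=[A; B; D/C/E] holding=F
step 4 (putdown(F)): towers=[A; B; D/C/E; F] holding=-
step 5 (pickup(B)): towers=[A; D/C/E; F] holding=B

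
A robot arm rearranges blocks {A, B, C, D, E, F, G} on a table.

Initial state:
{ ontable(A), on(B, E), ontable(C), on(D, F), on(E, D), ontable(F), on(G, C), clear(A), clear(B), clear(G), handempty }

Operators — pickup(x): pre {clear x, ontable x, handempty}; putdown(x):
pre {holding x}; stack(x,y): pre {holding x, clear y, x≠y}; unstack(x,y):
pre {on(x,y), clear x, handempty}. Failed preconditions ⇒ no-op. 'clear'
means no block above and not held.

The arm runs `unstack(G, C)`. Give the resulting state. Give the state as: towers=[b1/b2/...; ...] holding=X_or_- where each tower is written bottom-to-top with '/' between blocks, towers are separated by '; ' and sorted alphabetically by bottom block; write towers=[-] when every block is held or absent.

towers=[A; C; F/D/E/B] holding=G

before: towers=[A; C/G; F/D/E/B] holding=-
pre[unstack(G, C)]: on(G,C) ✓, clear(G) ✓, handempty ✓
all met → apply unstack(G, C)
after:  towers=[A; C; F/D/E/B] holding=G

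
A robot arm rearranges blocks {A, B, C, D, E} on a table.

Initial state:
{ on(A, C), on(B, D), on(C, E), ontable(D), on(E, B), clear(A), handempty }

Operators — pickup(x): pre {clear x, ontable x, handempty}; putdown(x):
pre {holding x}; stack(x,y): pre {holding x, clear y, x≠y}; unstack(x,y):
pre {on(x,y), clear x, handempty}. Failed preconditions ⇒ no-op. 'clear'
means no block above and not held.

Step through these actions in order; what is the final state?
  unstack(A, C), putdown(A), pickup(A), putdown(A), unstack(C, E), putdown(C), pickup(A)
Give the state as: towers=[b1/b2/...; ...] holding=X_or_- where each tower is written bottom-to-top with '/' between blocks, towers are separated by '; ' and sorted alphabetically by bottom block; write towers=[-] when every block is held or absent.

towers=[C; D/B/E] holding=A

step 1 (unstack(A, C)): towers=[D/B/E/C] holding=A
step 2 (putdown(A)): towers=[A; D/B/E/C] holding=-
step 3 (pickup(A)): towers=[D/B/E/C] holding=A
step 4 (putdown(A)): towers=[A; D/B/E/C] holding=-
step 5 (unstack(C, E)): towers=[A; D/B/E] holding=C
step 6 (putdown(C)): towers=[A; C; D/B/E] holding=-
step 7 (pickup(A)): towers=[C; D/B/E] holding=A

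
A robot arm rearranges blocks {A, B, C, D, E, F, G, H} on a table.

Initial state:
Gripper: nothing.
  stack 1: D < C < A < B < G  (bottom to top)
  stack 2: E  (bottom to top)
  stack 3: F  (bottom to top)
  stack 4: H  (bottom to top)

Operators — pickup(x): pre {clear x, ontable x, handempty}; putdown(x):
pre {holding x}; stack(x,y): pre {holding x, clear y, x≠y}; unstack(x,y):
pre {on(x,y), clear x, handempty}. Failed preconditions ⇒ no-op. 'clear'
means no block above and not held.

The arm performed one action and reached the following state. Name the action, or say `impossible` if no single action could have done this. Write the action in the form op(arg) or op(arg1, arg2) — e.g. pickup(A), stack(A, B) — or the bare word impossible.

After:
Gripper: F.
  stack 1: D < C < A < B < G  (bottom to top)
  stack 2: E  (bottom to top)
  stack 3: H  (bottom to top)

pickup(F)

target: towers=[D/C/A/B/G; E; H] holding=F
     unstack(G, B) → towers=[D/C/A/B; E; F; H] holding=G
         pickup(E) → towers=[D/C/A/B/G; F; H] holding=E
         pickup(H) → towers=[D/C/A/B/G; E; F] holding=H
         pickup(F) → towers=[D/C/A/B/G; E; H] holding=F  ← match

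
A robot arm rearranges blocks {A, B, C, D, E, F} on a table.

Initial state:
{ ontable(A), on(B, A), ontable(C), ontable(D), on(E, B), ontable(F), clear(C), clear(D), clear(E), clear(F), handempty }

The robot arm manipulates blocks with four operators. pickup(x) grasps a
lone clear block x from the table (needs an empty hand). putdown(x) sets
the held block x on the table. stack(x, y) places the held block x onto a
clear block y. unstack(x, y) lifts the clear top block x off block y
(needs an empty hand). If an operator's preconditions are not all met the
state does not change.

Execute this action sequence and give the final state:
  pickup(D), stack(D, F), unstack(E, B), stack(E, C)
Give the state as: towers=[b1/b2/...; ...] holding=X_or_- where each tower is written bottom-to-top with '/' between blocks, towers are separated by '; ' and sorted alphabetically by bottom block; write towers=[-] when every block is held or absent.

step 1 (pickup(D)): towers=[A/B/E; C; F] holding=D
step 2 (stack(D, F)): towers=[A/B/E; C; F/D] holding=-
step 3 (unstack(E, B)): towers=[A/B; C; F/D] holding=E
step 4 (stack(E, C)): towers=[A/B; C/E; F/D] holding=-

towers=[A/B; C/E; F/D] holding=-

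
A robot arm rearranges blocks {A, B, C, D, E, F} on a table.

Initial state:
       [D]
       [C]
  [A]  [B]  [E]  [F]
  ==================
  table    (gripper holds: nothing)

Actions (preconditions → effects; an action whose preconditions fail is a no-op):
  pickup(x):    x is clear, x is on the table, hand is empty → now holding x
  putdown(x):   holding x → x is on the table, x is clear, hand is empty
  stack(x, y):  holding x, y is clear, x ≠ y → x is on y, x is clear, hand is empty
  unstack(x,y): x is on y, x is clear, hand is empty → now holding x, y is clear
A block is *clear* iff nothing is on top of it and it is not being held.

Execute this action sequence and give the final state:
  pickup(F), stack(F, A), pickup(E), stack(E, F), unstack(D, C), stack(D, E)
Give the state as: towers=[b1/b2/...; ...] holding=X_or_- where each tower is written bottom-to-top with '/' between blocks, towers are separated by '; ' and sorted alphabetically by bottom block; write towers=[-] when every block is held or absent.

step 1 (pickup(F)): towers=[A; B/C/D; E] holding=F
step 2 (stack(F, A)): towers=[A/F; B/C/D; E] holding=-
step 3 (pickup(E)): towers=[A/F; B/C/D] holding=E
step 4 (stack(E, F)): towers=[A/F/E; B/C/D] holding=-
step 5 (unstack(D, C)): towers=[A/F/E; B/C] holding=D
step 6 (stack(D, E)): towers=[A/F/E/D; B/C] holding=-

towers=[A/F/E/D; B/C] holding=-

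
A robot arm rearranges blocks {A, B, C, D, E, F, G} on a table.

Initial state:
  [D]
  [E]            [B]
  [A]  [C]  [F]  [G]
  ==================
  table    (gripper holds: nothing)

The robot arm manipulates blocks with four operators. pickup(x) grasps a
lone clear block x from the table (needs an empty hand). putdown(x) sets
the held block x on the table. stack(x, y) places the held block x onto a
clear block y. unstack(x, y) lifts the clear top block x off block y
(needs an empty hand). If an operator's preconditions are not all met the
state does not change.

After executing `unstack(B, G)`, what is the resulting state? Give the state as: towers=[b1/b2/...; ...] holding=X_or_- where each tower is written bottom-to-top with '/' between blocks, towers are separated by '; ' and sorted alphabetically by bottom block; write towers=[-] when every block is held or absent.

towers=[A/E/D; C; F; G] holding=B

before: towers=[A/E/D; C; F; G/B] holding=-
pre[unstack(B, G)]: on(B,G) yes, clear(B) yes, handempty yes
all met → apply unstack(B, G)
after:  towers=[A/E/D; C; F; G] holding=B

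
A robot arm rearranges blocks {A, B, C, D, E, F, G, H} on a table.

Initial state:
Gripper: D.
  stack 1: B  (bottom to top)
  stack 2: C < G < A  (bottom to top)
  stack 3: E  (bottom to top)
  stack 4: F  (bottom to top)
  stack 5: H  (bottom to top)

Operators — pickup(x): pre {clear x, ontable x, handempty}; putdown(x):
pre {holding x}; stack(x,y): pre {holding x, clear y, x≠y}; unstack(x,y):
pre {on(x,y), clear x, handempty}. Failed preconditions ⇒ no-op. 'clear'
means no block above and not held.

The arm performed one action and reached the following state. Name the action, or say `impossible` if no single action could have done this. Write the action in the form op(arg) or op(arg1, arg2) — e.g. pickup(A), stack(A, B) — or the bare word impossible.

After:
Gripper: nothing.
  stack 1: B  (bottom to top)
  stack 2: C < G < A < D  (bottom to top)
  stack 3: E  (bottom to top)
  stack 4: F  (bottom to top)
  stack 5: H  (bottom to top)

target: towers=[B; C/G/A/D; E; F; H] holding=-
        putdown(D) → towers=[B; C/G/A; D; E; F; H] holding=-
       stack(D, A) → towers=[B; C/G/A/D; E; F; H] holding=-  ← match
       stack(D, E) → towers=[B; C/G/A; E/D; F; H] holding=-
       stack(D, H) → towers=[B; C/G/A; E; F; H/D] holding=-
       stack(D, B) → towers=[B/D; C/G/A; E; F; H] holding=-
       stack(D, F) → towers=[B; C/G/A; E; F/D; H] holding=-

stack(D, A)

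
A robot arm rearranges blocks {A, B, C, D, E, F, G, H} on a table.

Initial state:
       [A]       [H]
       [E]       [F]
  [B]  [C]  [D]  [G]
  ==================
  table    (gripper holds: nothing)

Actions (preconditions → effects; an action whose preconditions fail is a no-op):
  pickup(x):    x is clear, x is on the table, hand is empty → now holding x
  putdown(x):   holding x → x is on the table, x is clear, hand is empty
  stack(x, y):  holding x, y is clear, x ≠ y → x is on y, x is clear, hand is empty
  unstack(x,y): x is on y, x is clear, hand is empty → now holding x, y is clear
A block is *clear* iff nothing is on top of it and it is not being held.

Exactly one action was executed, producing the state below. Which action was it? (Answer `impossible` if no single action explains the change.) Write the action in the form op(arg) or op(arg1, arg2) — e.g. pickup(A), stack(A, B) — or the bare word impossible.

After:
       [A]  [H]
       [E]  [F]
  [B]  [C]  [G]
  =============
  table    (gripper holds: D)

target: towers=[B; C/E/A; G/F/H] holding=D
     unstack(A, E) → towers=[B; C/E; D; G/F/H] holding=A
     unstack(H, F) → towers=[B; C/E/A; D; G/F] holding=H
         pickup(B) → towers=[C/E/A; D; G/F/H] holding=B
         pickup(D) → towers=[B; C/E/A; G/F/H] holding=D  ← match

pickup(D)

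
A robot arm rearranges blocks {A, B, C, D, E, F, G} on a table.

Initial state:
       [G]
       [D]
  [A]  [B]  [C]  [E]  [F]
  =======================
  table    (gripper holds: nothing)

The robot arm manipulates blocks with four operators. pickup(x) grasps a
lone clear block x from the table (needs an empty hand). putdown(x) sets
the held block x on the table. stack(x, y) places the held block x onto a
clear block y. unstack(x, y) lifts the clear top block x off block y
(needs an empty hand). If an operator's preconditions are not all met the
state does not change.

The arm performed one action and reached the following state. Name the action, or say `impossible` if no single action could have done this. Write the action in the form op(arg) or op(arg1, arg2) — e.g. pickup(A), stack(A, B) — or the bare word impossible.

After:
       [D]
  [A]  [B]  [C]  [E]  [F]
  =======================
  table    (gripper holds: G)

unstack(G, D)

target: towers=[A; B/D; C; E; F] holding=G
         pickup(F) → towers=[A; B/D/G; C; E] holding=F
     unstack(G, D) → towers=[A; B/D; C; E; F] holding=G  ← match
         pickup(A) → towers=[B/D/G; C; E; F] holding=A
         pickup(E) → towers=[A; B/D/G; C; F] holding=E
         pickup(C) → towers=[A; B/D/G; E; F] holding=C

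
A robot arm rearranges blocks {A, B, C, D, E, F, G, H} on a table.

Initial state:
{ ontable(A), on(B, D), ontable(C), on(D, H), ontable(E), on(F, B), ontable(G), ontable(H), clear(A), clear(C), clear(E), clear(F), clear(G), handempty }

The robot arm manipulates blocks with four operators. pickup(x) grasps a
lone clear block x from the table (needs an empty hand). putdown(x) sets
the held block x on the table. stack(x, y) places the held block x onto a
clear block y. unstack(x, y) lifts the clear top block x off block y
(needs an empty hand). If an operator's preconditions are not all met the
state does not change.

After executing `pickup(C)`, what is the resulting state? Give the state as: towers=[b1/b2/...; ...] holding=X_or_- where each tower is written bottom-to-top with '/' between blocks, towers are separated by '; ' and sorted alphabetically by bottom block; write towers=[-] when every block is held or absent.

towers=[A; E; G; H/D/B/F] holding=C

before: towers=[A; C; E; G; H/D/B/F] holding=-
pre[pickup(C)]: clear(C) yes, ontable(C) yes, handempty yes
all met → apply pickup(C)
after:  towers=[A; E; G; H/D/B/F] holding=C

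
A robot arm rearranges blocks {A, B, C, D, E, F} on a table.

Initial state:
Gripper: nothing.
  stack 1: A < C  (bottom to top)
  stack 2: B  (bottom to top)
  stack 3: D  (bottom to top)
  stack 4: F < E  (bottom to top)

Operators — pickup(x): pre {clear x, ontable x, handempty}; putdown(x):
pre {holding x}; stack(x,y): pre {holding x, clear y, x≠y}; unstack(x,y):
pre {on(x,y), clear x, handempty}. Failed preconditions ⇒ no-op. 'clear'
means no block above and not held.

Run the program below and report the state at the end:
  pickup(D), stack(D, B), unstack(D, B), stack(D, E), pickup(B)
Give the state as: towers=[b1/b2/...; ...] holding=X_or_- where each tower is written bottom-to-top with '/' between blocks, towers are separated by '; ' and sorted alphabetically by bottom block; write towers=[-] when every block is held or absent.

step 1 (pickup(D)): towers=[A/C; B; F/E] holding=D
step 2 (stack(D, B)): towers=[A/C; B/D; F/E] holding=-
step 3 (unstack(D, B)): towers=[A/C; B; F/E] holding=D
step 4 (stack(D, E)): towers=[A/C; B; F/E/D] holding=-
step 5 (pickup(B)): towers=[A/C; F/E/D] holding=B

towers=[A/C; F/E/D] holding=B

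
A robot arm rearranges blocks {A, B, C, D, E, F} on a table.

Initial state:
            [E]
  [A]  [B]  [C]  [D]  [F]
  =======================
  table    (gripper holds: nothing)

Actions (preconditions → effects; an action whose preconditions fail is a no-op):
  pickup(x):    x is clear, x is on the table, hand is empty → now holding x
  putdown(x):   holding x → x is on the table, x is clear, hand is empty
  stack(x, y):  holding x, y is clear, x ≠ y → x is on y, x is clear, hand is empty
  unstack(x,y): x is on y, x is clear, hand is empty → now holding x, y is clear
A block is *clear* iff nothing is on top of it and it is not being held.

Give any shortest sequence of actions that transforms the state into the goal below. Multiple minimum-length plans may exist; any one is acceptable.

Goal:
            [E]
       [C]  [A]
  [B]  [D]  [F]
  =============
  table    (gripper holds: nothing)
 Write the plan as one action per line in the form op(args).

step 1 (pickup(A)): towers=[B; C/E; D; F] holding=A
step 2 (stack(A, F)): towers=[B; C/E; D; F/A] holding=-
step 3 (unstack(E, C)): towers=[B; C; D; F/A] holding=E
step 4 (stack(E, A)): towers=[B; C; D; F/A/E] holding=-
step 5 (pickup(C)): towers=[B; D; F/A/E] holding=C
step 6 (stack(C, D)): towers=[B; D/C; F/A/E] holding=-
goal check: towers=[B; D/C; F/A/E] holding=- — reached (length 6, optimal by BFS)

pickup(A)
stack(A, F)
unstack(E, C)
stack(E, A)
pickup(C)
stack(C, D)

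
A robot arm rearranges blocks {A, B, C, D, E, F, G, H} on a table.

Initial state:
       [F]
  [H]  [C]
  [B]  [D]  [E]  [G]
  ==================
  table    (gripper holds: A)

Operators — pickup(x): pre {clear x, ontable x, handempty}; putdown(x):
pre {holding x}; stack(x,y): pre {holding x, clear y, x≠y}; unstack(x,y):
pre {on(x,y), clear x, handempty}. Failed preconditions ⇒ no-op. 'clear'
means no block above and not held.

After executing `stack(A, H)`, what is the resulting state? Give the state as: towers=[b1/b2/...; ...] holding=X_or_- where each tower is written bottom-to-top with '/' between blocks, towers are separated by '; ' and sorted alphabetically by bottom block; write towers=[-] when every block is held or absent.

before: towers=[B/H; D/C/F; E; G] holding=A
pre[stack(A, H)]: holding(A) ✓, clear(H) ✓, A≠H ✓
all met → apply stack(A, H)
after:  towers=[B/H/A; D/C/F; E; G] holding=-

towers=[B/H/A; D/C/F; E; G] holding=-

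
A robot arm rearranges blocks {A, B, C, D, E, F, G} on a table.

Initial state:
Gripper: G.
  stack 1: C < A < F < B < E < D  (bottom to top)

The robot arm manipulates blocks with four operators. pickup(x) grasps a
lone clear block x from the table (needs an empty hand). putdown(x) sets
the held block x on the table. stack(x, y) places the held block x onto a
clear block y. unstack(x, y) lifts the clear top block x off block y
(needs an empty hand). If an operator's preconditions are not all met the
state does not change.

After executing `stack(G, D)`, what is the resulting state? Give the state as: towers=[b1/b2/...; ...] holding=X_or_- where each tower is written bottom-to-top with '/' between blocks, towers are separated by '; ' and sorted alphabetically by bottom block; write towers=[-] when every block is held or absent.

towers=[C/A/F/B/E/D/G] holding=-

before: towers=[C/A/F/B/E/D] holding=G
pre[stack(G, D)]: holding(G) ok, clear(D) ok, G≠D ok
all met → apply stack(G, D)
after:  towers=[C/A/F/B/E/D/G] holding=-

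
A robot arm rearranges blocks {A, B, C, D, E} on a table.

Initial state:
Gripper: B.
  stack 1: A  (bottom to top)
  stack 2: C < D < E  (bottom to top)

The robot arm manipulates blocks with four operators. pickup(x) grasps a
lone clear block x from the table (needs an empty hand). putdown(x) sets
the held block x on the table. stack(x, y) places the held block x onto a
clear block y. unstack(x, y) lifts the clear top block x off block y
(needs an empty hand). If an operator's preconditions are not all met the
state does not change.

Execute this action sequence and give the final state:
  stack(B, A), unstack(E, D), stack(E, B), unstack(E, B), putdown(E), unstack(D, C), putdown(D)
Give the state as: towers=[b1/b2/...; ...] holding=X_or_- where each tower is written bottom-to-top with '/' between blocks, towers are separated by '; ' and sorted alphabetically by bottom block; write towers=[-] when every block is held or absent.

step 1 (stack(B, A)): towers=[A/B; C/D/E] holding=-
step 2 (unstack(E, D)): towers=[A/B; C/D] holding=E
step 3 (stack(E, B)): towers=[A/B/E; C/D] holding=-
step 4 (unstack(E, B)): towers=[A/B; C/D] holding=E
step 5 (putdown(E)): towers=[A/B; C/D; E] holding=-
step 6 (unstack(D, C)): towers=[A/B; C; E] holding=D
step 7 (putdown(D)): towers=[A/B; C; D; E] holding=-

towers=[A/B; C; D; E] holding=-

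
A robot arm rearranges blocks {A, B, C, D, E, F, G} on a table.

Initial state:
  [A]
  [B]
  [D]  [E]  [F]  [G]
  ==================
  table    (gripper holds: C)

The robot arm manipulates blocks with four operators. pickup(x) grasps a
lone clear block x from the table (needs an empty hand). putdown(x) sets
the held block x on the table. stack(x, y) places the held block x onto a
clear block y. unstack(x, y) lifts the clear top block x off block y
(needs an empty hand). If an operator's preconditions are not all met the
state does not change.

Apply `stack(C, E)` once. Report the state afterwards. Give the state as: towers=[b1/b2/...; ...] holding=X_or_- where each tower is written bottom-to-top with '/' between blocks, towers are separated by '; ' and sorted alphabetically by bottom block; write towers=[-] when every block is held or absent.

towers=[D/B/A; E/C; F; G] holding=-

before: towers=[D/B/A; E; F; G] holding=C
pre[stack(C, E)]: holding(C) ok, clear(E) ok, C≠E ok
all met → apply stack(C, E)
after:  towers=[D/B/A; E/C; F; G] holding=-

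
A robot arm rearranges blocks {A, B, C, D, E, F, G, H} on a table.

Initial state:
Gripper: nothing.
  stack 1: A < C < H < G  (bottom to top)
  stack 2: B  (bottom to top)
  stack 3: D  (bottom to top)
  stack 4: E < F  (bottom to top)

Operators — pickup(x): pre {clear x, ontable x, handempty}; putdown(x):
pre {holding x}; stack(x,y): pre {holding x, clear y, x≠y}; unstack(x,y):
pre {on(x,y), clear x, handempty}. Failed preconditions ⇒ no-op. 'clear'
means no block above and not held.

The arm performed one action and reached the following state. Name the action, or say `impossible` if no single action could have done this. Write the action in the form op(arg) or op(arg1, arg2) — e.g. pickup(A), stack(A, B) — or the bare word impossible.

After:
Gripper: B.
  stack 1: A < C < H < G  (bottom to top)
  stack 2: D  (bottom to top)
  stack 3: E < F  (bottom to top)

target: towers=[A/C/H/G; D; E/F] holding=B
     unstack(G, H) → towers=[A/C/H; B; D; E/F] holding=G
         pickup(B) → towers=[A/C/H/G; D; E/F] holding=B  ← match
     unstack(F, E) → towers=[A/C/H/G; B; D; E] holding=F
         pickup(D) → towers=[A/C/H/G; B; E/F] holding=D

pickup(B)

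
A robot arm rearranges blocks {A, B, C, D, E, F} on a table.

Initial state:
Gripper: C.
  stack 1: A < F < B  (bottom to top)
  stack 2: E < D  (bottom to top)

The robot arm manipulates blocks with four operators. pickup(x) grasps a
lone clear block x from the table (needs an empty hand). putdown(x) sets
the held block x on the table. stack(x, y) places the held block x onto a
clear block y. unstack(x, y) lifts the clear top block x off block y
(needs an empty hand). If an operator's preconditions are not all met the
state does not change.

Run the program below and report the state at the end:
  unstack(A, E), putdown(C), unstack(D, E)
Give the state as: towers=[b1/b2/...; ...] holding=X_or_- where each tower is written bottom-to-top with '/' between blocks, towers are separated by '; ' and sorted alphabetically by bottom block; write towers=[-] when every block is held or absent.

step 1 (unstack(A, E)) [no-op]: towers=[A/F/B; E/D] holding=C
step 2 (putdown(C)): towers=[A/F/B; C; E/D] holding=-
step 3 (unstack(D, E)): towers=[A/F/B; C; E] holding=D

towers=[A/F/B; C; E] holding=D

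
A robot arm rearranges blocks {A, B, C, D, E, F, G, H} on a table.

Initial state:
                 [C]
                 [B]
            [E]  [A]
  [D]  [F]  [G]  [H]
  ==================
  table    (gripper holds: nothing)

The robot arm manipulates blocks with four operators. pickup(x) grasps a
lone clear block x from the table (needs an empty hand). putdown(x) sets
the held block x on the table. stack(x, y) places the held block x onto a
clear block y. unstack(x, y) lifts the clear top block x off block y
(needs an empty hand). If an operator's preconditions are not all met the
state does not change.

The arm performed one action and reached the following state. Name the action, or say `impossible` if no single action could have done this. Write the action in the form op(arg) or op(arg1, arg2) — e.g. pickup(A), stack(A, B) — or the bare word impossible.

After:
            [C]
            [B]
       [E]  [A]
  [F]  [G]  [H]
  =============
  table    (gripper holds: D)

pickup(D)

target: towers=[F; G/E; H/A/B/C] holding=D
     unstack(E, G) → towers=[D; F; G; H/A/B/C] holding=E
         pickup(F) → towers=[D; G/E; H/A/B/C] holding=F
         pickup(D) → towers=[F; G/E; H/A/B/C] holding=D  ← match
     unstack(C, B) → towers=[D; F; G/E; H/A/B] holding=C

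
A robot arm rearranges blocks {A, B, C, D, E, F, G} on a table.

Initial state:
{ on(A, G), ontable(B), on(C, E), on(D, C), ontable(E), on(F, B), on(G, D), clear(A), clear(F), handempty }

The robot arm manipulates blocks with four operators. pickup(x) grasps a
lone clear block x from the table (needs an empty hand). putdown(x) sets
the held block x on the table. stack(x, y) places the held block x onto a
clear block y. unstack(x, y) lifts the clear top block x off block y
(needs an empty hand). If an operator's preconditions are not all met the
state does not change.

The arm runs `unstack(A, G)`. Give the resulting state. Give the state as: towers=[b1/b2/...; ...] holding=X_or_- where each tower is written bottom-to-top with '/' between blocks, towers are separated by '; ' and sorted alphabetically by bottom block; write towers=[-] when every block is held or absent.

before: towers=[B/F; E/C/D/G/A] holding=-
pre[unstack(A, G)]: on(A,G) ✓, clear(A) ✓, handempty ✓
all met → apply unstack(A, G)
after:  towers=[B/F; E/C/D/G] holding=A

towers=[B/F; E/C/D/G] holding=A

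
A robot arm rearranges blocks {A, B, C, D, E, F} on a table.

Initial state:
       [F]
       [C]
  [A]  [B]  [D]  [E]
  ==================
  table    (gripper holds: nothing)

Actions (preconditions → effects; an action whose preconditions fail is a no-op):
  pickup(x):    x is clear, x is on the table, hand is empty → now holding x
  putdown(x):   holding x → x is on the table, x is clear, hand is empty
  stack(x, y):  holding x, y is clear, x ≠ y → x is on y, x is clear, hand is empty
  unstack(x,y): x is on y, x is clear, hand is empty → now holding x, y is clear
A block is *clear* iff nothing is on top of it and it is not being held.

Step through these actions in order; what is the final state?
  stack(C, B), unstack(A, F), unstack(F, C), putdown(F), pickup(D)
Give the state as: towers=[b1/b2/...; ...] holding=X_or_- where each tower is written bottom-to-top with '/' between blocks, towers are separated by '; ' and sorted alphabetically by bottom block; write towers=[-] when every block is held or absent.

step 1 (stack(C, B)) [no-op]: towers=[A; B/C/F; D; E] holding=-
step 2 (unstack(A, F)) [no-op]: towers=[A; B/C/F; D; E] holding=-
step 3 (unstack(F, C)): towers=[A; B/C; D; E] holding=F
step 4 (putdown(F)): towers=[A; B/C; D; E; F] holding=-
step 5 (pickup(D)): towers=[A; B/C; E; F] holding=D

towers=[A; B/C; E; F] holding=D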